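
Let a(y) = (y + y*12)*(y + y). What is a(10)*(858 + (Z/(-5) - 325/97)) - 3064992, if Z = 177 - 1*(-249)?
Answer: -103249064/97 ≈ -1.0644e+6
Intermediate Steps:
Z = 426 (Z = 177 + 249 = 426)
a(y) = 26*y² (a(y) = (y + 12*y)*(2*y) = (13*y)*(2*y) = 26*y²)
a(10)*(858 + (Z/(-5) - 325/97)) - 3064992 = (26*10²)*(858 + (426/(-5) - 325/97)) - 3064992 = (26*100)*(858 + (426*(-⅕) - 325*1/97)) - 3064992 = 2600*(858 + (-426/5 - 325/97)) - 3064992 = 2600*(858 - 42947/485) - 3064992 = 2600*(373183/485) - 3064992 = 194055160/97 - 3064992 = -103249064/97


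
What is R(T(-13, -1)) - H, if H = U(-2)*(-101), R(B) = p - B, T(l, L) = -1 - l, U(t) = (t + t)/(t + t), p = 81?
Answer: 170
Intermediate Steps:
U(t) = 1 (U(t) = (2*t)/((2*t)) = (2*t)*(1/(2*t)) = 1)
R(B) = 81 - B
H = -101 (H = 1*(-101) = -101)
R(T(-13, -1)) - H = (81 - (-1 - 1*(-13))) - 1*(-101) = (81 - (-1 + 13)) + 101 = (81 - 1*12) + 101 = (81 - 12) + 101 = 69 + 101 = 170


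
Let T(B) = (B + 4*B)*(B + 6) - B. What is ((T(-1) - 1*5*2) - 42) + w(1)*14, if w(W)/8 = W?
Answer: 36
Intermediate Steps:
w(W) = 8*W
T(B) = -B + 5*B*(6 + B) (T(B) = (5*B)*(6 + B) - B = 5*B*(6 + B) - B = -B + 5*B*(6 + B))
((T(-1) - 1*5*2) - 42) + w(1)*14 = ((-(29 + 5*(-1)) - 1*5*2) - 42) + (8*1)*14 = ((-(29 - 5) - 5*2) - 42) + 8*14 = ((-1*24 - 10) - 42) + 112 = ((-24 - 10) - 42) + 112 = (-34 - 42) + 112 = -76 + 112 = 36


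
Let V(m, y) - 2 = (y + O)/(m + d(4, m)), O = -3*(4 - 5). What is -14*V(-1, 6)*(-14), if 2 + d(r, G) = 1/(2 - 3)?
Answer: -49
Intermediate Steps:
d(r, G) = -3 (d(r, G) = -2 + 1/(2 - 3) = -2 + 1/(-1) = -2 - 1 = -3)
O = 3 (O = -3*(-1) = 3)
V(m, y) = 2 + (3 + y)/(-3 + m) (V(m, y) = 2 + (y + 3)/(m - 3) = 2 + (3 + y)/(-3 + m))
-14*V(-1, 6)*(-14) = -14*(-3 + 6 + 2*(-1))/(-3 - 1)*(-14) = -14*(-3 + 6 - 2)/(-4)*(-14) = -(-7)/2*(-14) = -14*(-¼)*(-14) = (7/2)*(-14) = -49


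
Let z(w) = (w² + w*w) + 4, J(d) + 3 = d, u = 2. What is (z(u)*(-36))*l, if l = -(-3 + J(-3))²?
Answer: 34992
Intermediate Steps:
J(d) = -3 + d
z(w) = 4 + 2*w² (z(w) = (w² + w²) + 4 = 2*w² + 4 = 4 + 2*w²)
l = -81 (l = -(-3 + (-3 - 3))² = -(-3 - 6)² = -1*(-9)² = -1*81 = -81)
(z(u)*(-36))*l = ((4 + 2*2²)*(-36))*(-81) = ((4 + 2*4)*(-36))*(-81) = ((4 + 8)*(-36))*(-81) = (12*(-36))*(-81) = -432*(-81) = 34992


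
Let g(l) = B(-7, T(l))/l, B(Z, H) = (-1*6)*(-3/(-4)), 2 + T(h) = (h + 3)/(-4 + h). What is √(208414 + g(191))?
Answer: √30412601098/382 ≈ 456.52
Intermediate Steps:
T(h) = -2 + (3 + h)/(-4 + h) (T(h) = -2 + (h + 3)/(-4 + h) = -2 + (3 + h)/(-4 + h))
B(Z, H) = -9/2 (B(Z, H) = -(-18)*(-1)/4 = -6*¾ = -9/2)
g(l) = -9/(2*l)
√(208414 + g(191)) = √(208414 - 9/2/191) = √(208414 - 9/2*1/191) = √(208414 - 9/382) = √(79614139/382) = √30412601098/382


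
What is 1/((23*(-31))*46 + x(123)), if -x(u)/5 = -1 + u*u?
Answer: -1/108438 ≈ -9.2219e-6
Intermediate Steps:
x(u) = 5 - 5*u² (x(u) = -5*(-1 + u*u) = -5*(-1 + u²) = 5 - 5*u²)
1/((23*(-31))*46 + x(123)) = 1/((23*(-31))*46 + (5 - 5*123²)) = 1/(-713*46 + (5 - 5*15129)) = 1/(-32798 + (5 - 75645)) = 1/(-32798 - 75640) = 1/(-108438) = -1/108438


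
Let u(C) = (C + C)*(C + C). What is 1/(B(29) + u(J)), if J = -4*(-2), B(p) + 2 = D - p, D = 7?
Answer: 1/232 ≈ 0.0043103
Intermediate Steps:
B(p) = 5 - p (B(p) = -2 + (7 - p) = 5 - p)
J = 8
u(C) = 4*C**2 (u(C) = (2*C)*(2*C) = 4*C**2)
1/(B(29) + u(J)) = 1/((5 - 1*29) + 4*8**2) = 1/((5 - 29) + 4*64) = 1/(-24 + 256) = 1/232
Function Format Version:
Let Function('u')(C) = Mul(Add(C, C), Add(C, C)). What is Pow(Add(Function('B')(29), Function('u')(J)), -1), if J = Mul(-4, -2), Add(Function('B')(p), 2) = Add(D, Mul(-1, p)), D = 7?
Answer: Rational(1, 232) ≈ 0.0043103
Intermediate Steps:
Function('B')(p) = Add(5, Mul(-1, p)) (Function('B')(p) = Add(-2, Add(7, Mul(-1, p))) = Add(5, Mul(-1, p)))
J = 8
Function('u')(C) = Mul(4, Pow(C, 2)) (Function('u')(C) = Mul(Mul(2, C), Mul(2, C)) = Mul(4, Pow(C, 2)))
Pow(Add(Function('B')(29), Function('u')(J)), -1) = Pow(Add(Add(5, Mul(-1, 29)), Mul(4, Pow(8, 2))), -1) = Pow(Add(Add(5, -29), Mul(4, 64)), -1) = Pow(Add(-24, 256), -1) = Pow(232, -1) = Rational(1, 232)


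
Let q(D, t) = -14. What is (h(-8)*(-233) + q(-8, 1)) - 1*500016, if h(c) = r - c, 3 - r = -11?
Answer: -505156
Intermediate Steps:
r = 14 (r = 3 - 1*(-11) = 3 + 11 = 14)
h(c) = 14 - c
(h(-8)*(-233) + q(-8, 1)) - 1*500016 = ((14 - 1*(-8))*(-233) - 14) - 1*500016 = ((14 + 8)*(-233) - 14) - 500016 = (22*(-233) - 14) - 500016 = (-5126 - 14) - 500016 = -5140 - 500016 = -505156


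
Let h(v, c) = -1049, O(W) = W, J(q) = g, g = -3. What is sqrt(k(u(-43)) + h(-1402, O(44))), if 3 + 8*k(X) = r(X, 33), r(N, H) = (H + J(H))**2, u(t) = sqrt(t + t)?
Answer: I*sqrt(14990)/4 ≈ 30.608*I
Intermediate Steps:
u(t) = sqrt(2)*sqrt(t) (u(t) = sqrt(2*t) = sqrt(2)*sqrt(t))
J(q) = -3
r(N, H) = (-3 + H)**2 (r(N, H) = (H - 3)**2 = (-3 + H)**2)
k(X) = 897/8 (k(X) = -3/8 + (-3 + 33)**2/8 = -3/8 + (1/8)*30**2 = -3/8 + (1/8)*900 = -3/8 + 225/2 = 897/8)
sqrt(k(u(-43)) + h(-1402, O(44))) = sqrt(897/8 - 1049) = sqrt(-7495/8) = I*sqrt(14990)/4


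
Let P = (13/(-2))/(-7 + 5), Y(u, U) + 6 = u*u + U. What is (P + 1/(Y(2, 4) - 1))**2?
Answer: 289/16 ≈ 18.063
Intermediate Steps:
Y(u, U) = -6 + U + u**2 (Y(u, U) = -6 + (u*u + U) = -6 + (u**2 + U) = -6 + (U + u**2) = -6 + U + u**2)
P = 13/4 (P = (13*(-1/2))/(-2) = -13/2*(-1/2) = 13/4 ≈ 3.2500)
(P + 1/(Y(2, 4) - 1))**2 = (13/4 + 1/((-6 + 4 + 2**2) - 1))**2 = (13/4 + 1/((-6 + 4 + 4) - 1))**2 = (13/4 + 1/(2 - 1))**2 = (13/4 + 1/1)**2 = (13/4 + 1)**2 = (17/4)**2 = 289/16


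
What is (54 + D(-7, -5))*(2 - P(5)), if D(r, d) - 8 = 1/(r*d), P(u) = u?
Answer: -6513/35 ≈ -186.09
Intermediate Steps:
D(r, d) = 8 + 1/(d*r) (D(r, d) = 8 + 1/(r*d) = 8 + 1/(d*r))
(54 + D(-7, -5))*(2 - P(5)) = (54 + (8 + 1/(-5*(-7))))*(2 - 1*5) = (54 + (8 - ⅕*(-⅐)))*(2 - 5) = (54 + (8 + 1/35))*(-3) = (54 + 281/35)*(-3) = (2171/35)*(-3) = -6513/35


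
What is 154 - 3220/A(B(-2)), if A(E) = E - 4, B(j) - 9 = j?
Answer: -2758/3 ≈ -919.33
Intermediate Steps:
B(j) = 9 + j
A(E) = -4 + E
154 - 3220/A(B(-2)) = 154 - 3220/(-4 + (9 - 2)) = 154 - 3220/(-4 + 7) = 154 - 3220/3 = -2758/3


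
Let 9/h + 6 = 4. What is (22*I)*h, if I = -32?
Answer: 3168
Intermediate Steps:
h = -9/2 (h = 9/(-6 + 4) = 9/(-2) = 9*(-1/2) = -9/2 ≈ -4.5000)
(22*I)*h = (22*(-32))*(-9/2) = -704*(-9/2) = 3168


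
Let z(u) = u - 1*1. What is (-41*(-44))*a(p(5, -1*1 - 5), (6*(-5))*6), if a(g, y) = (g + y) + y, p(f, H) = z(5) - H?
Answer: -631400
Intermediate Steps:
z(u) = -1 + u (z(u) = u - 1 = -1 + u)
p(f, H) = 4 - H (p(f, H) = (-1 + 5) - H = 4 - H)
a(g, y) = g + 2*y
(-41*(-44))*a(p(5, -1*1 - 5), (6*(-5))*6) = (-41*(-44))*((4 - (-1*1 - 5)) + 2*((6*(-5))*6)) = 1804*((4 - (-1 - 5)) + 2*(-30*6)) = 1804*((4 - 1*(-6)) + 2*(-180)) = 1804*((4 + 6) - 360) = 1804*(10 - 360) = 1804*(-350) = -631400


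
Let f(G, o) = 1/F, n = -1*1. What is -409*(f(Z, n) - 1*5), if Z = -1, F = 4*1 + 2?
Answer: 11861/6 ≈ 1976.8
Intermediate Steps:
n = -1
F = 6 (F = 4 + 2 = 6)
f(G, o) = 1/6
-409*(f(Z, n) - 1*5) = -409*(1/6 - 1*5) = -409*(1/6 - 5) = -409*(-29/6) = 11861/6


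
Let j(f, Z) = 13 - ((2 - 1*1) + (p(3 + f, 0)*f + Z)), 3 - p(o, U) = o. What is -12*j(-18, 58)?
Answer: -3336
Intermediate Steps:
p(o, U) = 3 - o
j(f, Z) = 12 + f**2 - Z (j(f, Z) = 13 - ((2 - 1*1) + ((3 - (3 + f))*f + Z)) = 13 - ((2 - 1) + ((3 + (-3 - f))*f + Z)) = 13 - (1 + ((-f)*f + Z)) = 13 - (1 + (-f**2 + Z)) = 13 - (1 + (Z - f**2)) = 13 - (1 + Z - f**2) = 13 + (-1 + f**2 - Z) = 12 + f**2 - Z)
-12*j(-18, 58) = -12*(12 + (-18)**2 - 1*58) = -12*(12 + 324 - 58) = -12*278 = -3336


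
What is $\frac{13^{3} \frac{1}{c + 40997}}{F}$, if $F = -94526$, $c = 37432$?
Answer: $- \frac{169}{570275358} \approx -2.9635 \cdot 10^{-7}$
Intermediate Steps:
$\frac{13^{3} \frac{1}{c + 40997}}{F} = \frac{13^{3} \frac{1}{37432 + 40997}}{-94526} = \frac{2197}{78429} \left(- \frac{1}{94526}\right) = 2197 \cdot \frac{1}{78429} \left(- \frac{1}{94526}\right) = \frac{169}{6033} \left(- \frac{1}{94526}\right) = - \frac{169}{570275358}$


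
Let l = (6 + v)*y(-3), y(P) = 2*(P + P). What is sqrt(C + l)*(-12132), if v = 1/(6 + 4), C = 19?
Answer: -12132*I*sqrt(1355)/5 ≈ -89317.0*I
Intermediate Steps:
y(P) = 4*P (y(P) = 2*(2*P) = 4*P)
v = 1/10 ≈ 0.10000
l = -366/5 (l = (6 + 1/10)*(4*(-3)) = (61/10)*(-12) = -366/5 ≈ -73.200)
sqrt(C + l)*(-12132) = sqrt(19 - 366/5)*(-12132) = sqrt(-271/5)*(-12132) = (I*sqrt(1355)/5)*(-12132) = -12132*I*sqrt(1355)/5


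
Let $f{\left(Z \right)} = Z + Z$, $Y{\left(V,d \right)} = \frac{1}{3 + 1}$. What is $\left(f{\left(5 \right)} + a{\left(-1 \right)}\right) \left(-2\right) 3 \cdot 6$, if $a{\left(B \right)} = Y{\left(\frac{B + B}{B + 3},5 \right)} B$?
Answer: $-351$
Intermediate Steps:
$Y{\left(V,d \right)} = \frac{1}{4}$
$f{\left(Z \right)} = 2 Z$
$a{\left(B \right)} = \frac{B}{4}$
$\left(f{\left(5 \right)} + a{\left(-1 \right)}\right) \left(-2\right) 3 \cdot 6 = \left(2 \cdot 5 + \frac{1}{4} \left(-1\right)\right) \left(-2\right) 3 \cdot 6 = \left(10 - \frac{1}{4}\right) \left(\left(-6\right) 6\right) = \frac{39}{4} \left(-36\right) = -351$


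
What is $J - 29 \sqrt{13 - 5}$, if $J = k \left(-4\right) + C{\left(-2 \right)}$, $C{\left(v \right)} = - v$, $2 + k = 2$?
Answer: $2 - 58 \sqrt{2} \approx -80.024$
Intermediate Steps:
$k = 0$ ($k = -2 + 2 = 0$)
$J = 2$ ($J = 0 \left(-4\right) - -2 = 0 + 2 = 2$)
$J - 29 \sqrt{13 - 5} = 2 - 29 \sqrt{13 - 5} = 2 - 29 \sqrt{8} = 2 - 29 \cdot 2 \sqrt{2} = 2 - 58 \sqrt{2}$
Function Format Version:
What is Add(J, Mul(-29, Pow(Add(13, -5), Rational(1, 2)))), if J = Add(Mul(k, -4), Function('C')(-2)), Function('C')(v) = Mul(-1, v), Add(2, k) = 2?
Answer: Add(2, Mul(-58, Pow(2, Rational(1, 2)))) ≈ -80.024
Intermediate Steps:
k = 0 (k = Add(-2, 2) = 0)
J = 2 (J = Add(Mul(0, -4), Mul(-1, -2)) = Add(0, 2) = 2)
Add(J, Mul(-29, Pow(Add(13, -5), Rational(1, 2)))) = Add(2, Mul(-29, Pow(Add(13, -5), Rational(1, 2)))) = Add(2, Mul(-29, Pow(8, Rational(1, 2)))) = Add(2, Mul(-29, Mul(2, Pow(2, Rational(1, 2))))) = Add(2, Mul(-58, Pow(2, Rational(1, 2))))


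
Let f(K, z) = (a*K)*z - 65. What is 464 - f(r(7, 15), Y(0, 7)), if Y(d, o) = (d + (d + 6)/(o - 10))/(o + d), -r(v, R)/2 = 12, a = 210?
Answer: -911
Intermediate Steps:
r(v, R) = -24 (r(v, R) = -2*12 = -24)
Y(d, o) = (d + (6 + d)/(-10 + o))/(d + o)
f(K, z) = -65 + 210*K*z (f(K, z) = (210*K)*z - 65 = 210*K*z - 65 = -65 + 210*K*z)
464 - f(r(7, 15), Y(0, 7)) = 464 - (-65 + 210*(-24)*((6 - 9*0 + 0*7)/(7**2 - 10*0 - 10*7 + 0*7))) = 464 - (-65 + 210*(-24)*((6 + 0 + 0)/(49 + 0 - 70 + 0))) = 464 - (-65 + 210*(-24)*(6/(-21))) = 464 - (-65 + 210*(-24)*(-1/21*6)) = 464 - (-65 + 210*(-24)*(-2/7)) = 464 - (-65 + 1440) = 464 - 1*1375 = 464 - 1375 = -911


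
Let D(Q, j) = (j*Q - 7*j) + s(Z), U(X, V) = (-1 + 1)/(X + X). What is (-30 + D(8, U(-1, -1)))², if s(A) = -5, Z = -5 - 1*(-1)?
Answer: 1225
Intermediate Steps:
Z = -4 (Z = -5 + 1 = -4)
U(X, V) = 0 (U(X, V) = 0/((2*X)) = 0*(1/(2*X)) = 0)
D(Q, j) = -5 - 7*j + Q*j (D(Q, j) = (j*Q - 7*j) - 5 = (Q*j - 7*j) - 5 = (-7*j + Q*j) - 5 = -5 - 7*j + Q*j)
(-30 + D(8, U(-1, -1)))² = (-30 + (-5 - 7*0 + 8*0))² = (-30 + (-5 + 0 + 0))² = (-30 - 5)² = (-35)² = 1225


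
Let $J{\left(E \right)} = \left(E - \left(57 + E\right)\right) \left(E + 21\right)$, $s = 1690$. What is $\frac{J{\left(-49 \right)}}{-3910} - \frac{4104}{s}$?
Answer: $- \frac{937194}{330395} \approx -2.8366$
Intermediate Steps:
$J{\left(E \right)} = -1197 - 57 E$ ($J{\left(E \right)} = - 57 \left(21 + E\right) = -1197 - 57 E$)
$\frac{J{\left(-49 \right)}}{-3910} - \frac{4104}{s} = \frac{-1197 - -2793}{-3910} - \frac{4104}{1690} = \left(-1197 + 2793\right) \left(- \frac{1}{3910}\right) - \frac{2052}{845} = 1596 \left(- \frac{1}{3910}\right) - \frac{2052}{845} = - \frac{798}{1955} - \frac{2052}{845} = - \frac{937194}{330395}$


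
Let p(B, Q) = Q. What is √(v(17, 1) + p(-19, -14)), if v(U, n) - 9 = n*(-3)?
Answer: 2*I*√2 ≈ 2.8284*I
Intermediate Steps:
v(U, n) = 9 - 3*n (v(U, n) = 9 + n*(-3) = 9 - 3*n)
√(v(17, 1) + p(-19, -14)) = √((9 - 3*1) - 14) = √((9 - 3) - 14) = √(6 - 14) = √(-8) = 2*I*√2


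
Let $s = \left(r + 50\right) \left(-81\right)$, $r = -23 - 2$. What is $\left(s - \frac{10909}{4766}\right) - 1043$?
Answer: $- \frac{14632997}{4766} \approx -3070.3$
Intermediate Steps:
$r = -25$ ($r = -23 - 2 = -25$)
$s = -2025$ ($s = \left(-25 + 50\right) \left(-81\right) = 25 \left(-81\right) = -2025$)
$\left(s - \frac{10909}{4766}\right) - 1043 = \left(-2025 - \frac{10909}{4766}\right) - 1043 = - \frac{9662059}{4766} - 1043 = - \frac{14632997}{4766}$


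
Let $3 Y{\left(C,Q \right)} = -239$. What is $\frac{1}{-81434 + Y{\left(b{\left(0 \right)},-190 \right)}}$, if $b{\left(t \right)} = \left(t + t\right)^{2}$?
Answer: $- \frac{3}{244541} \approx -1.2268 \cdot 10^{-5}$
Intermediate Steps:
$b{\left(t \right)} = 4 t^{2}$ ($b{\left(t \right)} = \left(2 t\right)^{2} = 4 t^{2}$)
$Y{\left(C,Q \right)} = - \frac{239}{3}$ ($Y{\left(C,Q \right)} = \frac{1}{3} \left(-239\right) = - \frac{239}{3}$)
$\frac{1}{-81434 + Y{\left(b{\left(0 \right)},-190 \right)}} = \frac{1}{-81434 - \frac{239}{3}} = \frac{1}{- \frac{244541}{3}} = - \frac{3}{244541}$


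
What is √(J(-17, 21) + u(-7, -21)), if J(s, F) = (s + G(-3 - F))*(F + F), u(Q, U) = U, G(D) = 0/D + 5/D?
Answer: 5*I*√119/2 ≈ 27.272*I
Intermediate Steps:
G(D) = 5/D (G(D) = 0 + 5/D = 5/D)
J(s, F) = 2*F*(s + 5/(-3 - F)) (J(s, F) = (s + 5/(-3 - F))*(F + F) = (s + 5/(-3 - F))*(2*F) = 2*F*(s + 5/(-3 - F)))
√(J(-17, 21) + u(-7, -21)) = √(2*21*(-5 - 17*(3 + 21))/(3 + 21) - 21) = √(2*21*(-5 - 17*24)/24 - 21) = √(2*21*(1/24)*(-5 - 408) - 21) = √(2*21*(1/24)*(-413) - 21) = √(-2891/4 - 21) = √(-2975/4) = 5*I*√119/2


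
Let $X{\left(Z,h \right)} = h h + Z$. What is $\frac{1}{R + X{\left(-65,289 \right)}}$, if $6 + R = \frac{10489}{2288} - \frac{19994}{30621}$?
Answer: $\frac{70060848}{5846853202997} \approx 1.1983 \cdot 10^{-5}$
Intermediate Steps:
$R = - \frac{144927691}{70060848}$ ($R = -6 + \left(\frac{10489}{2288} - \frac{19994}{30621}\right) = -6 + \frac{275437397}{70060848} = - \frac{144927691}{70060848} \approx -2.0686$)
$X{\left(Z,h \right)} = Z + h^{2}$ ($X{\left(Z,h \right)} = h^{2} + Z = Z + h^{2}$)
$\frac{1}{R + X{\left(-65,289 \right)}} = \frac{1}{- \frac{144927691}{70060848} - \left(65 - 289^{2}\right)} = \frac{1}{- \frac{144927691}{70060848} + \left(-65 + 83521\right)} = \frac{1}{- \frac{144927691}{70060848} + 83456} = \frac{1}{\frac{5846853202997}{70060848}} = \frac{70060848}{5846853202997}$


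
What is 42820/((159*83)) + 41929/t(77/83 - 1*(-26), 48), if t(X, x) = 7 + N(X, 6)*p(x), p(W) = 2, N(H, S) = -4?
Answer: -553294193/13197 ≈ -41926.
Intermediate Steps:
t(X, x) = -1 (t(X, x) = 7 - 4*2 = 7 - 8 = -1)
42820/((159*83)) + 41929/t(77/83 - 1*(-26), 48) = 42820/((159*83)) + 41929/(-1) = 42820/13197 + 41929*(-1) = 42820*(1/13197) - 41929 = 42820/13197 - 41929 = -553294193/13197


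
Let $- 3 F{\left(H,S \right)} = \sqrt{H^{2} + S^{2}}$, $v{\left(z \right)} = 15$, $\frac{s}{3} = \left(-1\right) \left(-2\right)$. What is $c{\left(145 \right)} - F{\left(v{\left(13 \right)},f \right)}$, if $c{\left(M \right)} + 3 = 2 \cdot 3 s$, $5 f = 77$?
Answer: $33 + \frac{\sqrt{11554}}{15} \approx 40.166$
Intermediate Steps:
$s = 6$ ($s = 3 \left(\left(-1\right) \left(-2\right)\right) = 3 \cdot 2 = 6$)
$f = \frac{77}{5}$ ($f = \frac{1}{5} \cdot 77 = \frac{77}{5} \approx 15.4$)
$F{\left(H,S \right)} = - \frac{\sqrt{H^{2} + S^{2}}}{3}$
$c{\left(M \right)} = 33$ ($c{\left(M \right)} = -3 + 2 \cdot 3 \cdot 6 = -3 + 6 \cdot 6 = -3 + 36 = 33$)
$c{\left(145 \right)} - F{\left(v{\left(13 \right)},f \right)} = 33 - - \frac{\sqrt{15^{2} + \left(\frac{77}{5}\right)^{2}}}{3} = 33 - - \frac{\sqrt{225 + \frac{5929}{25}}}{3} = 33 - - \frac{\sqrt{\frac{11554}{25}}}{3} = 33 - - \frac{\frac{1}{5} \sqrt{11554}}{3} = 33 - - \frac{\sqrt{11554}}{15} = 33 + \frac{\sqrt{11554}}{15}$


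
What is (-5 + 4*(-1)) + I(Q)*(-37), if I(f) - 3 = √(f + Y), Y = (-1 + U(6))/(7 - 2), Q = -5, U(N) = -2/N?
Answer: -120 - 37*I*√1185/15 ≈ -120.0 - 84.912*I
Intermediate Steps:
Y = -4/15 (Y = (-1 - 2/6)/(7 - 2) = (-1 - 2*⅙)/5 = (-1 - ⅓)*(⅕) = -4/3*⅕ = -4/15 ≈ -0.26667)
I(f) = 3 + √(-4/15 + f) (I(f) = 3 + √(f - 4/15) = 3 + √(-4/15 + f))
(-5 + 4*(-1)) + I(Q)*(-37) = (-5 + 4*(-1)) + (3 + √(-60 + 225*(-5))/15)*(-37) = (-5 - 4) + (3 + √(-60 - 1125)/15)*(-37) = -9 + (3 + √(-1185)/15)*(-37) = -9 + (3 + (I*√1185)/15)*(-37) = -9 + (3 + I*√1185/15)*(-37) = -9 + (-111 - 37*I*√1185/15) = -120 - 37*I*√1185/15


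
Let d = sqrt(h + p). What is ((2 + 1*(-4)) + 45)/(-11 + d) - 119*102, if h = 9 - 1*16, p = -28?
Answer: -1894001/156 - 43*I*sqrt(35)/156 ≈ -12141.0 - 1.6307*I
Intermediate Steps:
h = -7 (h = 9 - 16 = -7)
d = I*sqrt(35) (d = sqrt(-7 - 28) = sqrt(-35) = I*sqrt(35) ≈ 5.9161*I)
((2 + 1*(-4)) + 45)/(-11 + d) - 119*102 = ((2 + 1*(-4)) + 45)/(-11 + I*sqrt(35)) - 119*102 = ((2 - 4) + 45)/(-11 + I*sqrt(35)) - 12138 = (-2 + 45)/(-11 + I*sqrt(35)) - 12138 = 43/(-11 + I*sqrt(35)) - 12138 = -12138 + 43/(-11 + I*sqrt(35))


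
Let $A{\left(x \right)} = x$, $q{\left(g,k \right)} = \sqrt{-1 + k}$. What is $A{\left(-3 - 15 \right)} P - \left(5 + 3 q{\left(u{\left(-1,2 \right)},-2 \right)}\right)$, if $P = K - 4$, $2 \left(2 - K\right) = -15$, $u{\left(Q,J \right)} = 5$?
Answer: $-104 - 3 i \sqrt{3} \approx -104.0 - 5.1962 i$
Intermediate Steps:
$K = \frac{19}{2}$ ($K = 2 - - \frac{15}{2} = 2 + \frac{15}{2} = \frac{19}{2} \approx 9.5$)
$P = \frac{11}{2}$ ($P = \frac{19}{2} - 4 = \frac{11}{2} \approx 5.5$)
$A{\left(-3 - 15 \right)} P - \left(5 + 3 q{\left(u{\left(-1,2 \right)},-2 \right)}\right) = \left(-3 - 15\right) \frac{11}{2} - \left(5 + 3 \sqrt{-1 - 2}\right) = \left(-3 - 15\right) \frac{11}{2} - \left(5 + 3 \sqrt{-3}\right) = \left(-18\right) \frac{11}{2} - \left(5 + 3 i \sqrt{3}\right) = -99 - \left(5 + 3 i \sqrt{3}\right) = -104 - 3 i \sqrt{3}$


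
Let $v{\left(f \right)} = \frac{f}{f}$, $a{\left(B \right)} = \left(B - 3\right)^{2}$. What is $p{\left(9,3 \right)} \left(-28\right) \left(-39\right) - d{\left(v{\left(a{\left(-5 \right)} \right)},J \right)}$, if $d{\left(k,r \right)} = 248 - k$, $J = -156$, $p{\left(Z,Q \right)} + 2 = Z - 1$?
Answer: $6305$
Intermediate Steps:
$p{\left(Z,Q \right)} = -3 + Z$ ($p{\left(Z,Q \right)} = -2 + \left(Z - 1\right) = -2 + \left(-1 + Z\right) = -3 + Z$)
$a{\left(B \right)} = \left(-3 + B\right)^{2}$
$v{\left(f \right)} = 1$
$p{\left(9,3 \right)} \left(-28\right) \left(-39\right) - d{\left(v{\left(a{\left(-5 \right)} \right)},J \right)} = \left(-3 + 9\right) \left(-28\right) \left(-39\right) - \left(248 - 1\right) = 6 \left(-28\right) \left(-39\right) - \left(248 - 1\right) = \left(-168\right) \left(-39\right) - 247 = 6552 - 247 = 6305$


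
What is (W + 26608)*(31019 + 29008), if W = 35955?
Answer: 3755469201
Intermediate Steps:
(W + 26608)*(31019 + 29008) = (35955 + 26608)*(31019 + 29008) = 62563*60027 = 3755469201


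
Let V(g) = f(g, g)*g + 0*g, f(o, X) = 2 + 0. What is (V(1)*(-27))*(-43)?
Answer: 2322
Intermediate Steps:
f(o, X) = 2
V(g) = 2*g (V(g) = 2*g + 0*g = 2*g + 0 = 2*g)
(V(1)*(-27))*(-43) = ((2*1)*(-27))*(-43) = (2*(-27))*(-43) = -54*(-43) = 2322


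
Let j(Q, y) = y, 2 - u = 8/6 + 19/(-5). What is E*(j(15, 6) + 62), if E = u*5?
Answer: 4556/3 ≈ 1518.7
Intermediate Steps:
u = 67/15 (u = 2 - (8/6 + 19/(-5)) = 2 - (8*(⅙) + 19*(-⅕)) = 2 - (4/3 - 19/5) = 2 - 1*(-37/15) = 2 + 37/15 = 67/15 ≈ 4.4667)
E = 67/3 (E = (67/15)*5 = 67/3 ≈ 22.333)
E*(j(15, 6) + 62) = 67*(6 + 62)/3 = (67/3)*68 = 4556/3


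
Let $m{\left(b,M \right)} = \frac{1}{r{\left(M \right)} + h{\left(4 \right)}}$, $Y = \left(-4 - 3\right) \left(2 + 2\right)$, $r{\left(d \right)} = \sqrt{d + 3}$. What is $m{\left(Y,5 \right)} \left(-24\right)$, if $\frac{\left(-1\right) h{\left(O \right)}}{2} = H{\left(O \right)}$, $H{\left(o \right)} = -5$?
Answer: $- \frac{60}{23} + \frac{12 \sqrt{2}}{23} \approx -1.8708$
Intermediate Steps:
$r{\left(d \right)} = \sqrt{3 + d}$
$h{\left(O \right)} = 10$ ($h{\left(O \right)} = \left(-2\right) \left(-5\right) = 10$)
$Y = -28$ ($Y = \left(-7\right) 4 = -28$)
$m{\left(b,M \right)} = \frac{1}{10 + \sqrt{3 + M}}$ ($m{\left(b,M \right)} = \frac{1}{\sqrt{3 + M} + 10} = \frac{1}{10 + \sqrt{3 + M}}$)
$m{\left(Y,5 \right)} \left(-24\right) = \frac{1}{10 + \sqrt{3 + 5}} \left(-24\right) = \frac{1}{10 + \sqrt{8}} \left(-24\right) = \frac{1}{10 + 2 \sqrt{2}} \left(-24\right) = - \frac{24}{10 + 2 \sqrt{2}}$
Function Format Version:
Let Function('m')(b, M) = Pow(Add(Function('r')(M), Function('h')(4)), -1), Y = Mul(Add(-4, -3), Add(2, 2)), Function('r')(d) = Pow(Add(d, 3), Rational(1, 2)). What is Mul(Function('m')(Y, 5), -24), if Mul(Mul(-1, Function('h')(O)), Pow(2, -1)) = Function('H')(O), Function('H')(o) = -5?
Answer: Add(Rational(-60, 23), Mul(Rational(12, 23), Pow(2, Rational(1, 2)))) ≈ -1.8708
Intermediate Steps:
Function('r')(d) = Pow(Add(3, d), Rational(1, 2))
Function('h')(O) = 10 (Function('h')(O) = Mul(-2, -5) = 10)
Y = -28 (Y = Mul(-7, 4) = -28)
Function('m')(b, M) = Pow(Add(10, Pow(Add(3, M), Rational(1, 2))), -1) (Function('m')(b, M) = Pow(Add(Pow(Add(3, M), Rational(1, 2)), 10), -1) = Pow(Add(10, Pow(Add(3, M), Rational(1, 2))), -1))
Mul(Function('m')(Y, 5), -24) = Mul(Pow(Add(10, Pow(Add(3, 5), Rational(1, 2))), -1), -24) = Mul(Pow(Add(10, Pow(8, Rational(1, 2))), -1), -24) = Mul(Pow(Add(10, Mul(2, Pow(2, Rational(1, 2)))), -1), -24) = Mul(-24, Pow(Add(10, Mul(2, Pow(2, Rational(1, 2)))), -1))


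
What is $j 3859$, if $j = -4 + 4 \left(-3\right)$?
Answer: $-61744$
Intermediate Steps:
$j = -16$ ($j = -4 - 12 = -16$)
$j 3859 = \left(-16\right) 3859 = -61744$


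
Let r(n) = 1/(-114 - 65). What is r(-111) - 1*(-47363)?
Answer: 8477976/179 ≈ 47363.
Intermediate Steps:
r(n) = -1/179 (r(n) = 1/(-179) = -1/179)
r(-111) - 1*(-47363) = -1/179 - 1*(-47363) = -1/179 + 47363 = 8477976/179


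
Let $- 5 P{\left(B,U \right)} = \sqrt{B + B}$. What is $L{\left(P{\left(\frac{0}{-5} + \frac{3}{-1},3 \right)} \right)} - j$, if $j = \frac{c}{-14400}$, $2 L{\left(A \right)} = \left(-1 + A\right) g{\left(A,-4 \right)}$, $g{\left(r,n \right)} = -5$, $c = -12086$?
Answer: $\frac{11957}{7200} + \frac{i \sqrt{6}}{2} \approx 1.6607 + 1.2247 i$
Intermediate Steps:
$P{\left(B,U \right)} = - \frac{\sqrt{2} \sqrt{B}}{5}$ ($P{\left(B,U \right)} = - \frac{\sqrt{B + B}}{5} = - \frac{\sqrt{2 B}}{5} = - \frac{\sqrt{2} \sqrt{B}}{5}$)
$L{\left(A \right)} = \frac{5}{2} - \frac{5 A}{2}$ ($L{\left(A \right)} = \frac{\left(-1 + A\right) \left(-5\right)}{2} = \frac{5 - 5 A}{2} = \frac{5}{2} - \frac{5 A}{2}$)
$j = \frac{6043}{7200}$ ($j = - \frac{12086}{-14400} = \left(-12086\right) \left(- \frac{1}{14400}\right) = \frac{6043}{7200} \approx 0.83931$)
$L{\left(P{\left(\frac{0}{-5} + \frac{3}{-1},3 \right)} \right)} - j = \left(\frac{5}{2} - \frac{5 \left(- \frac{\sqrt{2} \sqrt{\frac{0}{-5} + \frac{3}{-1}}}{5}\right)}{2}\right) - \frac{6043}{7200} = \left(\frac{5}{2} - \frac{5 \left(- \frac{\sqrt{2} \sqrt{0 \left(- \frac{1}{5}\right) + 3 \left(-1\right)}}{5}\right)}{2}\right) - \frac{6043}{7200} = \left(\frac{5}{2} - \frac{5 \left(- \frac{\sqrt{2} \sqrt{0 - 3}}{5}\right)}{2}\right) - \frac{6043}{7200} = \left(\frac{5}{2} - \frac{5 \left(- \frac{\sqrt{2} \sqrt{-3}}{5}\right)}{2}\right) - \frac{6043}{7200} = \left(\frac{5}{2} - \frac{5 \left(- \frac{\sqrt{2} i \sqrt{3}}{5}\right)}{2}\right) - \frac{6043}{7200} = \left(\frac{5}{2} - \frac{5 \left(- \frac{i \sqrt{6}}{5}\right)}{2}\right) - \frac{6043}{7200} = \left(\frac{5}{2} + \frac{i \sqrt{6}}{2}\right) - \frac{6043}{7200} = \frac{11957}{7200} + \frac{i \sqrt{6}}{2}$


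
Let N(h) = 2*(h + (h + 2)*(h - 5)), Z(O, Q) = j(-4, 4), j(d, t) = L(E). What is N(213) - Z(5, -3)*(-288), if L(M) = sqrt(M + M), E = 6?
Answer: 89866 + 576*sqrt(3) ≈ 90864.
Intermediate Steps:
L(M) = sqrt(2)*sqrt(M) (L(M) = sqrt(2*M) = sqrt(2)*sqrt(M))
j(d, t) = 2*sqrt(3) (j(d, t) = sqrt(2)*sqrt(6) = 2*sqrt(3))
Z(O, Q) = 2*sqrt(3)
N(h) = 2*h + 2*(-5 + h)*(2 + h) (N(h) = 2*(h + (2 + h)*(-5 + h)) = 2*(h + (-5 + h)*(2 + h)) = 2*h + 2*(-5 + h)*(2 + h))
N(213) - Z(5, -3)*(-288) = (-20 - 4*213 + 2*213**2) - 2*sqrt(3)*(-288) = (-20 - 852 + 2*45369) - (-576)*sqrt(3) = (-20 - 852 + 90738) + 576*sqrt(3) = 89866 + 576*sqrt(3)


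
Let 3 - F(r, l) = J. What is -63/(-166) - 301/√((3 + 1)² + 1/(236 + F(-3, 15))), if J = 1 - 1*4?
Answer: 63/166 - 3311*√7746/3873 ≈ -74.861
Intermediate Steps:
J = -3 (J = 1 - 4 = -3)
F(r, l) = 6 (F(r, l) = 3 - 1*(-3) = 3 + 3 = 6)
-63/(-166) - 301/√((3 + 1)² + 1/(236 + F(-3, 15))) = -63/(-166) - 301/√((3 + 1)² + 1/(236 + 6)) = -63*(-1/166) - 301/√(4² + 1/242) = 63/166 - 301/√(16 + 1/242) = 63/166 - 301*11*√7746/3873 = 63/166 - 3311*√7746/3873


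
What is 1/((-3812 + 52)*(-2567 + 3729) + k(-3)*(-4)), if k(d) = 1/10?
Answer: -5/21845602 ≈ -2.2888e-7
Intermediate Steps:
k(d) = ⅒
1/((-3812 + 52)*(-2567 + 3729) + k(-3)*(-4)) = 1/((-3812 + 52)*(-2567 + 3729) + (⅒)*(-4)) = 1/(-3760*1162 - ⅖) = 1/(-4369120 - ⅖) = 1/(-21845602/5) = -5/21845602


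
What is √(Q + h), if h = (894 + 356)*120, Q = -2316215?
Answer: I*√2166215 ≈ 1471.8*I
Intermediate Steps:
h = 150000 (h = 1250*120 = 150000)
√(Q + h) = √(-2316215 + 150000) = √(-2166215) = I*√2166215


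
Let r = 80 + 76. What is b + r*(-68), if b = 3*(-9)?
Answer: -10635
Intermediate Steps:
b = -27
r = 156
b + r*(-68) = -27 + 156*(-68) = -27 - 10608 = -10635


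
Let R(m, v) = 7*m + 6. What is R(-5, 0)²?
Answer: 841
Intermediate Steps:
R(m, v) = 6 + 7*m
R(-5, 0)² = (6 + 7*(-5))² = (6 - 35)² = (-29)² = 841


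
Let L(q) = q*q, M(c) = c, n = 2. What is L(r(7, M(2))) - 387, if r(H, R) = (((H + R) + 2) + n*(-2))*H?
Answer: 2014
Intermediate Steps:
r(H, R) = H*(-2 + H + R) (r(H, R) = (((H + R) + 2) + 2*(-2))*H = ((2 + H + R) - 4)*H = (-2 + H + R)*H = H*(-2 + H + R))
L(q) = q**2
L(r(7, M(2))) - 387 = (7*(-2 + 7 + 2))**2 - 387 = (7*7)**2 - 387 = 49**2 - 387 = 2401 - 387 = 2014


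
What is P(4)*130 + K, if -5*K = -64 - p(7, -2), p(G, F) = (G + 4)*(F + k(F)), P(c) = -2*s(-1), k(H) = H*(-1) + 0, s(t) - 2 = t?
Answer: -1236/5 ≈ -247.20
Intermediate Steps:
s(t) = 2 + t
k(H) = -H (k(H) = -H + 0 = -H)
P(c) = -2 (P(c) = -2*(2 - 1) = -2*1 = -2)
p(G, F) = 0 (p(G, F) = (G + 4)*(F - F) = (4 + G)*0 = 0)
K = 64/5 (K = -(-64 - 1*0)/5 = -(-64 + 0)/5 = -1/5*(-64) = 64/5 ≈ 12.800)
P(4)*130 + K = -2*130 + 64/5 = -260 + 64/5 = -1236/5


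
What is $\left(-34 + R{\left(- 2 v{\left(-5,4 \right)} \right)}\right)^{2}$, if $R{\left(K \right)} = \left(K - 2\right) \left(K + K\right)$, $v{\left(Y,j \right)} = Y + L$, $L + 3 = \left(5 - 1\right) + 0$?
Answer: $3844$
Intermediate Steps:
$L = 1$ ($L = -3 + \left(\left(5 - 1\right) + 0\right) = -3 + \left(4 + 0\right) = -3 + 4 = 1$)
$v{\left(Y,j \right)} = 1 + Y$ ($v{\left(Y,j \right)} = Y + 1 = 1 + Y$)
$R{\left(K \right)} = 2 K \left(-2 + K\right)$ ($R{\left(K \right)} = \left(-2 + K\right) 2 K = 2 K \left(-2 + K\right)$)
$\left(-34 + R{\left(- 2 v{\left(-5,4 \right)} \right)}\right)^{2} = \left(-34 + 2 \left(- 2 \left(1 - 5\right)\right) \left(-2 - 2 \left(1 - 5\right)\right)\right)^{2} = \left(-34 + 2 \left(\left(-2\right) \left(-4\right)\right) \left(-2 - -8\right)\right)^{2} = \left(-34 + 2 \cdot 8 \left(-2 + 8\right)\right)^{2} = \left(-34 + 2 \cdot 8 \cdot 6\right)^{2} = \left(-34 + 96\right)^{2} = 62^{2} = 3844$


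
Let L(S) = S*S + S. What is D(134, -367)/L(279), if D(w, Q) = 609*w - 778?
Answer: 20207/19530 ≈ 1.0347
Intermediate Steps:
D(w, Q) = -778 + 609*w
L(S) = S + S² (L(S) = S² + S = S + S²)
D(134, -367)/L(279) = (-778 + 609*134)/((279*(1 + 279))) = (-778 + 81606)/((279*280)) = 80828/78120 = 80828*(1/78120) = 20207/19530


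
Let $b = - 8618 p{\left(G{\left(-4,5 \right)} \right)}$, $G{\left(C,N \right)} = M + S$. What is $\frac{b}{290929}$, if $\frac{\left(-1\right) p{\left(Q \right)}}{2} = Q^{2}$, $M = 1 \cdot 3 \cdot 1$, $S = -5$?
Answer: $\frac{68944}{290929} \approx 0.23698$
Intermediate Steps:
$M = 3$ ($M = 3 \cdot 1 = 3$)
$G{\left(C,N \right)} = -2$ ($G{\left(C,N \right)} = 3 - 5 = -2$)
$p{\left(Q \right)} = - 2 Q^{2}$
$b = 68944$ ($b = - 8618 \left(- 2 \left(-2\right)^{2}\right) = - 8618 \left(\left(-2\right) 4\right) = \left(-8618\right) \left(-8\right) = 68944$)
$\frac{b}{290929} = \frac{68944}{290929}$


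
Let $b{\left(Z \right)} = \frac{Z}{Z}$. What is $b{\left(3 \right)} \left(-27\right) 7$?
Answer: $-189$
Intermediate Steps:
$b{\left(Z \right)} = 1$
$b{\left(3 \right)} \left(-27\right) 7 = 1 \left(-27\right) 7 = \left(-27\right) 7 = -189$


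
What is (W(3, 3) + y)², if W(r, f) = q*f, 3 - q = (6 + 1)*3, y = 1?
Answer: 2809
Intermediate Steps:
q = -18 (q = 3 - (6 + 1)*3 = 3 - 7*3 = 3 - 1*21 = 3 - 21 = -18)
W(r, f) = -18*f
(W(3, 3) + y)² = (-18*3 + 1)² = (-54 + 1)² = (-53)² = 2809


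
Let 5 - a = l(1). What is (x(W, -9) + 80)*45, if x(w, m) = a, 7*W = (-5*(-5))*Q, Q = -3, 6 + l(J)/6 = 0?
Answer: 5445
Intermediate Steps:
l(J) = -36 (l(J) = -36 + 6*0 = -36 + 0 = -36)
a = 41 (a = 5 - 1*(-36) = 5 + 36 = 41)
W = -75/7 (W = (-5*(-5)*(-3))/7 = (25*(-3))/7 = (⅐)*(-75) = -75/7 ≈ -10.714)
x(w, m) = 41
(x(W, -9) + 80)*45 = (41 + 80)*45 = 121*45 = 5445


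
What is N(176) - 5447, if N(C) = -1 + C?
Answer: -5272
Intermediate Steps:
N(176) - 5447 = (-1 + 176) - 5447 = 175 - 5447 = -5272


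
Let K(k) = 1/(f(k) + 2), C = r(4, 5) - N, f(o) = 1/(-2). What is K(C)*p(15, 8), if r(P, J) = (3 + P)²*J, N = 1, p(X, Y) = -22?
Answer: -44/3 ≈ -14.667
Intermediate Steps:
f(o) = -½ (f(o) = 1*(-½) = -½)
r(P, J) = J*(3 + P)²
C = 244 (C = 5*(3 + 4)² - 1*1 = 5*7² - 1 = 5*49 - 1 = 245 - 1 = 244)
K(k) = ⅔ (K(k) = 1/(-½ + 2) = 1/(3/2) = ⅔)
K(C)*p(15, 8) = (⅔)*(-22) = -44/3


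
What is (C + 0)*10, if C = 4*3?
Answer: 120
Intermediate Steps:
C = 12
(C + 0)*10 = (12 + 0)*10 = 12*10 = 120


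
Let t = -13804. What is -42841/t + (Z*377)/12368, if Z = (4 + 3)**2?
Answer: 196214695/42681968 ≈ 4.5971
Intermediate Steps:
Z = 49 (Z = 7**2 = 49)
-42841/t + (Z*377)/12368 = -42841/(-13804) + (49*377)/12368 = -42841*(-1/13804) + 18473*(1/12368) = 42841/13804 + 18473/12368 = 196214695/42681968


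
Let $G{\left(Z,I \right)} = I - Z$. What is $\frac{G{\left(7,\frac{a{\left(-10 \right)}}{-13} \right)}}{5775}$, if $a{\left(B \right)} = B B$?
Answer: $- \frac{191}{75075} \approx -0.0025441$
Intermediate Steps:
$a{\left(B \right)} = B^{2}$
$\frac{G{\left(7,\frac{a{\left(-10 \right)}}{-13} \right)}}{5775} = \frac{\frac{\left(-10\right)^{2}}{-13} - 7}{5775} = \left(100 \left(- \frac{1}{13}\right) - 7\right) \frac{1}{5775} = \left(- \frac{100}{13} - 7\right) \frac{1}{5775} = \left(- \frac{191}{13}\right) \frac{1}{5775} = - \frac{191}{75075}$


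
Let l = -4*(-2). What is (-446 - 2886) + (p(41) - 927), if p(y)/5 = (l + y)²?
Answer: 7746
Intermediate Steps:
l = 8
p(y) = 5*(8 + y)²
(-446 - 2886) + (p(41) - 927) = (-446 - 2886) + (5*(8 + 41)² - 927) = -3332 + (5*49² - 927) = -3332 + (5*2401 - 927) = -3332 + (12005 - 927) = -3332 + 11078 = 7746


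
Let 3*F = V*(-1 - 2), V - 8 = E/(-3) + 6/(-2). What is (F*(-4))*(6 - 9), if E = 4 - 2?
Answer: -52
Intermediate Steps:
E = 2
V = 13/3 (V = 8 + (2/(-3) + 6/(-2)) = 8 + (2*(-1/3) + 6*(-1/2)) = 8 + (-2/3 - 3) = 8 - 11/3 = 13/3 ≈ 4.3333)
F = -13/3 (F = (13*(-1 - 2)/3)/3 = ((13/3)*(-3))/3 = (1/3)*(-13) = -13/3 ≈ -4.3333)
(F*(-4))*(6 - 9) = (-13/3*(-4))*(6 - 9) = (52/3)*(-3) = -52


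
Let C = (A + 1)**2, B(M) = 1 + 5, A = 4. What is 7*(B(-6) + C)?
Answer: 217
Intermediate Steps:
B(M) = 6
C = 25 (C = (4 + 1)**2 = 5**2 = 25)
7*(B(-6) + C) = 7*(6 + 25) = 7*31 = 217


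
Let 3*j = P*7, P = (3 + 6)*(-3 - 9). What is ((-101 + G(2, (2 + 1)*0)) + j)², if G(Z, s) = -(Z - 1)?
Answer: 125316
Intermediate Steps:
G(Z, s) = 1 - Z (G(Z, s) = -(-1 + Z) = 1 - Z)
P = -108 (P = 9*(-12) = -108)
j = -252 (j = (-108*7)/3 = (⅓)*(-756) = -252)
((-101 + G(2, (2 + 1)*0)) + j)² = ((-101 + (1 - 1*2)) - 252)² = ((-101 + (1 - 2)) - 252)² = ((-101 - 1) - 252)² = (-102 - 252)² = (-354)² = 125316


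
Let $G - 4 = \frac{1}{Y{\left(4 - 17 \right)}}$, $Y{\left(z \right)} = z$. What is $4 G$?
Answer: $\frac{204}{13} \approx 15.692$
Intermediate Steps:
$G = \frac{51}{13}$ ($G = 4 + \frac{1}{4 - 17} = 4 + \frac{1}{-13} = 4 - \frac{1}{13} = \frac{51}{13} \approx 3.9231$)
$4 G = 4 \cdot \frac{51}{13} = \frac{204}{13}$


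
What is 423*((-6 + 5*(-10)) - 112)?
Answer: -71064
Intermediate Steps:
423*((-6 + 5*(-10)) - 112) = 423*((-6 - 50) - 112) = 423*(-56 - 112) = 423*(-168) = -71064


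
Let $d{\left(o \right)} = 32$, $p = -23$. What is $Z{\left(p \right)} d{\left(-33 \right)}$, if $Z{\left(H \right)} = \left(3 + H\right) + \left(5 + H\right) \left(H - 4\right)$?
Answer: $14912$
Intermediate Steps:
$Z{\left(H \right)} = 3 + H + \left(-4 + H\right) \left(5 + H\right)$ ($Z{\left(H \right)} = \left(3 + H\right) + \left(5 + H\right) \left(-4 + H\right) = \left(3 + H\right) + \left(-4 + H\right) \left(5 + H\right) = 3 + H + \left(-4 + H\right) \left(5 + H\right)$)
$Z{\left(p \right)} d{\left(-33 \right)} = \left(-17 + \left(-23\right)^{2} + 2 \left(-23\right)\right) 32 = \left(-17 + 529 - 46\right) 32 = 466 \cdot 32 = 14912$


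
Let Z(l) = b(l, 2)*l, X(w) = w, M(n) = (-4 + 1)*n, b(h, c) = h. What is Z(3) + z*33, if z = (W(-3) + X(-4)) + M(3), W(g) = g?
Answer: -519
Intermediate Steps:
M(n) = -3*n
z = -16 (z = (-3 - 4) - 3*3 = -7 - 9 = -16)
Z(l) = l² (Z(l) = l*l = l²)
Z(3) + z*33 = 3² - 16*33 = 9 - 528 = -519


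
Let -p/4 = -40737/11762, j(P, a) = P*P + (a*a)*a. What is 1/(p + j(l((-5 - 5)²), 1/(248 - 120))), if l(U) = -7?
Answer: 12333350912/775197562617 ≈ 0.015910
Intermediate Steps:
j(P, a) = P² + a³ (j(P, a) = P² + a²*a = P² + a³)
p = 81474/5881 (p = -(-162948)/11762 = -4*(-40737/11762) = 81474/5881 ≈ 13.854)
1/(p + j(l((-5 - 5)²), 1/(248 - 120))) = 1/(81474/5881 + ((-7)² + (1/(248 - 120))³)) = 1/(81474/5881 + (49 + (1/128)³)) = 1/(81474/5881 + (49 + 1/2097152)) = 1/(81474/5881 + 102760449/2097152) = 1/(775197562617/12333350912) = 12333350912/775197562617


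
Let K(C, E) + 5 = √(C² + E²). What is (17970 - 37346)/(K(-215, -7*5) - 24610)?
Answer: 95388048/121170155 + 19376*√1898/121170155 ≈ 0.79419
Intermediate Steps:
K(C, E) = -5 + √(C² + E²)
(17970 - 37346)/(K(-215, -7*5) - 24610) = (17970 - 37346)/((-5 + √((-215)² + (-7*5)²)) - 24610) = -19376/((-5 + √(46225 + (-35)²)) - 24610) = -19376/((-5 + √(46225 + 1225)) - 24610) = -19376/((-5 + √47450) - 24610) = -19376/((-5 + 5*√1898) - 24610) = -19376/(-24615 + 5*√1898)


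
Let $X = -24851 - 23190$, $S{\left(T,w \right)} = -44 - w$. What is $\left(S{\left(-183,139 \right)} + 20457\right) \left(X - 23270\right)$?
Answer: $-1445759214$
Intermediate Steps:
$X = -48041$ ($X = -24851 - 23190 = -48041$)
$\left(S{\left(-183,139 \right)} + 20457\right) \left(X - 23270\right) = \left(\left(-44 - 139\right) + 20457\right) \left(-48041 - 23270\right) = \left(\left(-44 - 139\right) + 20457\right) \left(-71311\right) = \left(-183 + 20457\right) \left(-71311\right) = 20274 \left(-71311\right) = -1445759214$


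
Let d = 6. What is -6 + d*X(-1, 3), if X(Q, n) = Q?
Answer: -12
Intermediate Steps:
-6 + d*X(-1, 3) = -6 + 6*(-1) = -6 - 6 = -12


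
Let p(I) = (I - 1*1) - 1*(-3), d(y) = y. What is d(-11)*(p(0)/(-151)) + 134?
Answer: 20256/151 ≈ 134.15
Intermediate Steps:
p(I) = 2 + I (p(I) = (I - 1) + 3 = (-1 + I) + 3 = 2 + I)
d(-11)*(p(0)/(-151)) + 134 = -11*(2 + 0)/(-151) + 134 = -22*(-1)/151 + 134 = -11*(-2/151) + 134 = 22/151 + 134 = 20256/151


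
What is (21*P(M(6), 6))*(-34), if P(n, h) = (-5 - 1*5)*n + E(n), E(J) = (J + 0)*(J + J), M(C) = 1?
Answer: 5712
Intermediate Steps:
E(J) = 2*J² (E(J) = J*(2*J) = 2*J²)
P(n, h) = -10*n + 2*n² (P(n, h) = (-5 - 1*5)*n + 2*n² = (-5 - 5)*n + 2*n² = -10*n + 2*n²)
(21*P(M(6), 6))*(-34) = (21*(2*1*(-5 + 1)))*(-34) = (21*(2*1*(-4)))*(-34) = (21*(-8))*(-34) = -168*(-34) = 5712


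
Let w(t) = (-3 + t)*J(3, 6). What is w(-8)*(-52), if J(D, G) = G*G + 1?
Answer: 21164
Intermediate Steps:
J(D, G) = 1 + G² (J(D, G) = G² + 1 = 1 + G²)
w(t) = -111 + 37*t (w(t) = (-3 + t)*(1 + 6²) = (-3 + t)*(1 + 36) = (-3 + t)*37 = -111 + 37*t)
w(-8)*(-52) = (-111 + 37*(-8))*(-52) = (-111 - 296)*(-52) = -407*(-52) = 21164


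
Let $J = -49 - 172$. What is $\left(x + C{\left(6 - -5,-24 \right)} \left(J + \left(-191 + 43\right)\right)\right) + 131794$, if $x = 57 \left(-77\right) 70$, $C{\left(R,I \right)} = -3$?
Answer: $-174329$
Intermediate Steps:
$J = -221$
$x = -307230$ ($x = \left(-4389\right) 70 = -307230$)
$\left(x + C{\left(6 - -5,-24 \right)} \left(J + \left(-191 + 43\right)\right)\right) + 131794 = \left(-307230 - 3 \left(-221 + \left(-191 + 43\right)\right)\right) + 131794 = \left(-307230 - 3 \left(-221 - 148\right)\right) + 131794 = \left(-307230 - -1107\right) + 131794 = \left(-307230 + 1107\right) + 131794 = -306123 + 131794 = -174329$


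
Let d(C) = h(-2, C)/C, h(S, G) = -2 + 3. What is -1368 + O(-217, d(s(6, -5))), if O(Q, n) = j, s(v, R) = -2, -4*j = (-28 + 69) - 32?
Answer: -5481/4 ≈ -1370.3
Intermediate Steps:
h(S, G) = 1
j = -9/4 (j = -((-28 + 69) - 32)/4 = -(41 - 32)/4 = -¼*9 = -9/4 ≈ -2.2500)
d(C) = 1/C
O(Q, n) = -9/4
-1368 + O(-217, d(s(6, -5))) = -1368 - 9/4 = -5481/4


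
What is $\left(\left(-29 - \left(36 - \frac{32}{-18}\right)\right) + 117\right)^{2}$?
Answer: $\frac{204304}{81} \approx 2522.3$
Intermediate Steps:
$\left(\left(-29 - \left(36 - \frac{32}{-18}\right)\right) + 117\right)^{2} = \left(\left(-29 - \left(36 - - \frac{16}{9}\right)\right) + 117\right)^{2} = \left(\left(-29 - \frac{340}{9}\right) + 117\right)^{2} = \left(- \frac{601}{9} + 117\right)^{2} = \left(\frac{452}{9}\right)^{2} = \frac{204304}{81}$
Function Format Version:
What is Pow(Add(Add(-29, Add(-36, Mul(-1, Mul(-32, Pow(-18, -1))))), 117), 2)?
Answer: Rational(204304, 81) ≈ 2522.3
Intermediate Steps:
Pow(Add(Add(-29, Add(-36, Mul(-1, Mul(-32, Pow(-18, -1))))), 117), 2) = Pow(Add(Add(-29, Add(-36, Mul(-1, Mul(-32, Rational(-1, 18))))), 117), 2) = Pow(Add(Add(-29, Add(-36, Mul(-1, Rational(16, 9)))), 117), 2) = Pow(Add(Add(-29, Add(-36, Rational(-16, 9))), 117), 2) = Pow(Add(Add(-29, Rational(-340, 9)), 117), 2) = Pow(Add(Rational(-601, 9), 117), 2) = Pow(Rational(452, 9), 2) = Rational(204304, 81)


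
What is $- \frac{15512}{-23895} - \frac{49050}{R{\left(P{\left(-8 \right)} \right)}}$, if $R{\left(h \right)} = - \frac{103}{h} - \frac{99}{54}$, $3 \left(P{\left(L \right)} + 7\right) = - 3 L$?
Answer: $\frac{7042055548}{15029955} \approx 468.53$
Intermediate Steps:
$P{\left(L \right)} = -7 - L$ ($P{\left(L \right)} = -7 + \frac{\left(-3\right) L}{3} = -7 - L$)
$R{\left(h \right)} = - \frac{11}{6} - \frac{103}{h}$ ($R{\left(h \right)} = - \frac{103}{h} - \frac{11}{6} = - \frac{11}{6} - \frac{103}{h}$)
$- \frac{15512}{-23895} - \frac{49050}{R{\left(P{\left(-8 \right)} \right)}} = - \frac{15512}{-23895} - \frac{49050}{- \frac{11}{6} - \frac{103}{-7 - -8}} = \left(-15512\right) \left(- \frac{1}{23895}\right) - \frac{49050}{- \frac{11}{6} - \frac{103}{-7 + 8}} = \frac{15512}{23895} - \frac{49050}{- \frac{11}{6} - \frac{103}{1}} = \frac{15512}{23895} - \frac{49050}{- \frac{11}{6} - 103} = \frac{15512}{23895} - \frac{49050}{- \frac{629}{6}} = \frac{15512}{23895} - - \frac{294300}{629} = \frac{15512}{23895} + \frac{294300}{629} = \frac{7042055548}{15029955}$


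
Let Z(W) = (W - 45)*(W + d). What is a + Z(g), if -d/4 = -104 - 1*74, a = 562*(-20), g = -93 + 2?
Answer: -95696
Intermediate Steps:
g = -91
a = -11240
d = 712 (d = -4*(-104 - 1*74) = -4*(-104 - 74) = -4*(-178) = 712)
Z(W) = (-45 + W)*(712 + W) (Z(W) = (W - 45)*(W + 712) = (-45 + W)*(712 + W))
a + Z(g) = -11240 + (-32040 + (-91)² + 667*(-91)) = -11240 + (-32040 + 8281 - 60697) = -11240 - 84456 = -95696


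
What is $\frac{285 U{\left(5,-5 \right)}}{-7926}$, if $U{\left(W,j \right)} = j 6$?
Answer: $\frac{1425}{1321} \approx 1.0787$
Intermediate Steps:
$U{\left(W,j \right)} = 6 j$
$\frac{285 U{\left(5,-5 \right)}}{-7926} = \frac{285 \cdot 6 \left(-5\right)}{-7926} = 285 \left(-30\right) \left(- \frac{1}{7926}\right) = \left(-8550\right) \left(- \frac{1}{7926}\right) = \frac{1425}{1321}$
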